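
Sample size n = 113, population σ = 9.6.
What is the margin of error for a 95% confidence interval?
Margin of error = 1.77

Margin of error = z* · σ/√n
= 1.960 · 9.6/√113
= 1.960 · 9.6/10.6301
= 1.77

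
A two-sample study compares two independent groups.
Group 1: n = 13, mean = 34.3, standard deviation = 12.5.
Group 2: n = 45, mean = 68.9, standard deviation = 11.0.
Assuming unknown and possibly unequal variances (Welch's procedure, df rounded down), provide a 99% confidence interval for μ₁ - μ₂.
(-45.71, -23.49)

Difference: x̄₁ - x̄₂ = -34.60
SE = √(s₁²/n₁ + s₂²/n₂) = √(12.5²/13 + 11.0²/45) = 3.8351
df = 17.73 → 17 (Welch–Satterthwaite, rounded down)
t* = 2.898

CI: -34.60 ± 2.898 · 3.8351 = -34.60 ± 11.11 = (-45.71, -23.49)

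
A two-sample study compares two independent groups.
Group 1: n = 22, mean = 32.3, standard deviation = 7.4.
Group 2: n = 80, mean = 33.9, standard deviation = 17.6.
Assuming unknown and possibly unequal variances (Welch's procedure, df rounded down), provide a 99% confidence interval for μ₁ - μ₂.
(-8.25, 5.05)

Difference: x̄₁ - x̄₂ = -1.60
SE = √(s₁²/n₁ + s₂²/n₂) = √(7.4²/22 + 17.6²/80) = 2.5221
df = 83.46 → 83 (Welch–Satterthwaite, rounded down)
t* = 2.636

CI: -1.60 ± 2.636 · 2.5221 = -1.60 ± 6.65 = (-8.25, 5.05)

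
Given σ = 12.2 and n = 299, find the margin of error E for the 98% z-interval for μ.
Margin of error = 1.64

Margin of error = z* · σ/√n
= 2.326 · 12.2/√299
= 2.326 · 12.2/17.2916
= 1.64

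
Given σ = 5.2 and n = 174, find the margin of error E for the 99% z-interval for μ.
Margin of error = 1.02

Margin of error = z* · σ/√n
= 2.576 · 5.2/√174
= 2.576 · 5.2/13.1909
= 1.02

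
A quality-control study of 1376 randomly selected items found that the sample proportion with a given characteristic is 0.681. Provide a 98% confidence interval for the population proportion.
(0.652, 0.710)

Proportion CI:
SE = √(p̂(1-p̂)/n) = √(0.681 · 0.319 / 1376) = 0.01256

z* = 2.326
Margin = z* · SE = 2.326 · 0.01256 = 0.0292

CI: 0.681 ± 0.0292 = (0.652, 0.710)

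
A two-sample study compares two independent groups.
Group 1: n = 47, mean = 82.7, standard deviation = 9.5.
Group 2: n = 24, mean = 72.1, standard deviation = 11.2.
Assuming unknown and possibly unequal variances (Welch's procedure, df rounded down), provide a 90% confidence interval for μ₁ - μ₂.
(6.10, 15.10)

Difference: x̄₁ - x̄₂ = 10.60
SE = √(s₁²/n₁ + s₂²/n₂) = √(9.5²/47 + 11.2²/24) = 2.6734
df = 40.29 → 40 (Welch–Satterthwaite, rounded down)
t* = 1.684

CI: 10.60 ± 1.684 · 2.6734 = 10.60 ± 4.50 = (6.10, 15.10)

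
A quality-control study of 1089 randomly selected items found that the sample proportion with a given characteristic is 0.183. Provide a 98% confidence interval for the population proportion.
(0.156, 0.210)

Proportion CI:
SE = √(p̂(1-p̂)/n) = √(0.183 · 0.817 / 1089) = 0.01172

z* = 2.326
Margin = z* · SE = 2.326 · 0.01172 = 0.0273

CI: 0.183 ± 0.0273 = (0.156, 0.210)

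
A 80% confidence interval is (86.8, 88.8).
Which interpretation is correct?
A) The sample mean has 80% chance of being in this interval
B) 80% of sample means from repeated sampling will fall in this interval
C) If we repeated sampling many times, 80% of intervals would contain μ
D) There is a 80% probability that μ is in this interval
C

A) Wrong — x̄ is observed and sits in the interval by construction.
B) Wrong — coverage applies to intervals containing μ, not to future x̄ values.
C) Correct — this is the frequentist long-run coverage interpretation.
D) Wrong — μ is fixed; the randomness lives in the interval, not in μ.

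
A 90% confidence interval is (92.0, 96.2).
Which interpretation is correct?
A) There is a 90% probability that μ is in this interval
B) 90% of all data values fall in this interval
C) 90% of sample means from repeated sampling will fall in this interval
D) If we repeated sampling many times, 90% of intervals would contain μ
D

A) Wrong — μ is fixed; the randomness lives in the interval, not in μ.
B) Wrong — a CI is about the parameter μ, not individual data values.
C) Wrong — coverage applies to intervals containing μ, not to future x̄ values.
D) Correct — this is the frequentist long-run coverage interpretation.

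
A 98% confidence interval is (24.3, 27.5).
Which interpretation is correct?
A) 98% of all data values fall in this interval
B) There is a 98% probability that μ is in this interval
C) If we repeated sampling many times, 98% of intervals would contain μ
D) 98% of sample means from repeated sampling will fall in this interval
C

A) Wrong — a CI is about the parameter μ, not individual data values.
B) Wrong — μ is fixed; the randomness lives in the interval, not in μ.
C) Correct — this is the frequentist long-run coverage interpretation.
D) Wrong — coverage applies to intervals containing μ, not to future x̄ values.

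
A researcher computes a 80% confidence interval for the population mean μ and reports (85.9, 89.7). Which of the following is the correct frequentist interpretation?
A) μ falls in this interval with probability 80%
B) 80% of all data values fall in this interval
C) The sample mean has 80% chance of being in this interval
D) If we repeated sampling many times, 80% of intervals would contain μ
D

A) Wrong — μ is fixed; the randomness lives in the interval, not in μ.
B) Wrong — a CI is about the parameter μ, not individual data values.
C) Wrong — x̄ is observed and sits in the interval by construction.
D) Correct — this is the frequentist long-run coverage interpretation.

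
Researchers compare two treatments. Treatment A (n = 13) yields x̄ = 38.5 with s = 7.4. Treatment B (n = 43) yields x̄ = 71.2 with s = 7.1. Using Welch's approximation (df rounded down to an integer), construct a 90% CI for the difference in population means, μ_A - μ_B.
(-36.71, -28.69)

Difference: x̄₁ - x̄₂ = -32.70
SE = √(s₁²/n₁ + s₂²/n₂) = √(7.4²/13 + 7.1²/43) = 2.3205
df = 19.18 → 19 (Welch–Satterthwaite, rounded down)
t* = 1.729

CI: -32.70 ± 1.729 · 2.3205 = -32.70 ± 4.01 = (-36.71, -28.69)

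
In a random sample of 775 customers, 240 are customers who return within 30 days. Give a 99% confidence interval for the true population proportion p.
(0.267, 0.352)

Proportion CI:
p̂ = 240/775 = 0.30968
SE = √(p̂(1-p̂)/n) = √(0.30968 · 0.69032 / 775) = 0.01661

z* = 2.576
Margin = z* · SE = 2.576 · 0.01661 = 0.0428

CI: 0.30968 ± 0.0428 = (0.267, 0.352)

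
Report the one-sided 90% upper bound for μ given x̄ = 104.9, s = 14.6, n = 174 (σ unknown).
μ ≤ 106.32

Upper bound (one-sided):
t* = 1.286 (one-sided for 90%)
Upper bound = x̄ + t* · s/√n = 104.9 + 1.286 · 14.6/√174 = 106.32

We are 90% confident that μ ≤ 106.32.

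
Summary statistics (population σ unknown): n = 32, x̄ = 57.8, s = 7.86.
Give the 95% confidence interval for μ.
(54.97, 60.63)

t-interval (σ unknown):
df = n - 1 = 31
t* = 2.040 for 95% confidence

Margin of error = t* · s/√n = 2.040 · 7.86/√32 = 2.83

CI: (54.97, 60.63)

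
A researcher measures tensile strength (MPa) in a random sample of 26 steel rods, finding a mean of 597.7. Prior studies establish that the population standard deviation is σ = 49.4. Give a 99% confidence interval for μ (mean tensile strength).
(572.74, 622.66)

z-interval (σ known):
z* = 2.576 for 99% confidence

Margin of error = z* · σ/√n = 2.576 · 49.4/√26 = 24.96

CI: (597.7 - 24.96, 597.7 + 24.96) = (572.74, 622.66)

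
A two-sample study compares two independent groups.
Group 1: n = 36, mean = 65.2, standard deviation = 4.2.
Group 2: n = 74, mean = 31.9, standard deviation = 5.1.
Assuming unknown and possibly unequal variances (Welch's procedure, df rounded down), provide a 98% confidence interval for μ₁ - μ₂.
(31.12, 35.48)

Difference: x̄₁ - x̄₂ = 33.30
SE = √(s₁²/n₁ + s₂²/n₂) = √(4.2²/36 + 5.1²/74) = 0.9173
df = 82.80 → 82 (Welch–Satterthwaite, rounded down)
t* = 2.373

CI: 33.30 ± 2.373 · 0.9173 = 33.30 ± 2.18 = (31.12, 35.48)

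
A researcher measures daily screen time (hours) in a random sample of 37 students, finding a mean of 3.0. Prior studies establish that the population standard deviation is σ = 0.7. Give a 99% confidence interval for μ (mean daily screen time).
(2.70, 3.30)

z-interval (σ known):
z* = 2.576 for 99% confidence

Margin of error = z* · σ/√n = 2.576 · 0.7/√37 = 0.30

CI: (3.0 - 0.30, 3.0 + 0.30) = (2.70, 3.30)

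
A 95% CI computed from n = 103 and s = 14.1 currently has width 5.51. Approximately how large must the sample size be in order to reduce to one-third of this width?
n ≈ 927

CI width ∝ 1/√n
To reduce width by factor 3, need √n to grow by 3 → need 3² = 9 times as many samples.

Current: n = 103, width = 5.51
New: n = 927, width ≈ 1.82

Width reduced by factor of 5.51/1.82 = 3.03.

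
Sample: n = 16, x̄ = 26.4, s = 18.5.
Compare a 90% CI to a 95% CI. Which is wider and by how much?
95% CI is wider by 3.49

df = 15
90% CI: t* = 1.753, (18.29, 34.51), width = 2 · t* · s/√n = 16.22
95% CI: t* = 2.131, (16.54, 36.26), width = 2 · t* · s/√n = 19.71

The 95% CI is wider by 19.71 - 16.22 = 3.49.
Higher confidence requires a wider interval.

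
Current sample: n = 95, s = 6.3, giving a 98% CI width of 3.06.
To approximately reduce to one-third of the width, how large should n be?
n ≈ 855

CI width ∝ 1/√n
To reduce width by factor 3, need √n to grow by 3 → need 3² = 9 times as many samples.

Current: n = 95, width = 3.06
New: n = 855, width ≈ 1.00

Width reduced by factor of 3.06/1.00 = 3.06.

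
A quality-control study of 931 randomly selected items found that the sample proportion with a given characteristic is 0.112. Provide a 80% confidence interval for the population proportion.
(0.099, 0.125)

Proportion CI:
SE = √(p̂(1-p̂)/n) = √(0.112 · 0.888 / 931) = 0.01034

z* = 1.282
Margin = z* · SE = 1.282 · 0.01034 = 0.0133

CI: 0.112 ± 0.0133 = (0.099, 0.125)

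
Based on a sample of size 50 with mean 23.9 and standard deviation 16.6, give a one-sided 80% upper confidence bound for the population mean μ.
μ ≤ 25.89

Upper bound (one-sided):
t* = 0.849 (one-sided for 80%)
Upper bound = x̄ + t* · s/√n = 23.9 + 0.849 · 16.6/√50 = 25.89

We are 80% confident that μ ≤ 25.89.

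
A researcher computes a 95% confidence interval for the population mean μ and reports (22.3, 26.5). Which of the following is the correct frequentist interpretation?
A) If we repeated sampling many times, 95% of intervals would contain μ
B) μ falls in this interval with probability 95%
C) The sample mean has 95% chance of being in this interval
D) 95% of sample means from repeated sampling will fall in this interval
A

A) Correct — this is the frequentist long-run coverage interpretation.
B) Wrong — μ is fixed; the randomness lives in the interval, not in μ.
C) Wrong — x̄ is observed and sits in the interval by construction.
D) Wrong — coverage applies to intervals containing μ, not to future x̄ values.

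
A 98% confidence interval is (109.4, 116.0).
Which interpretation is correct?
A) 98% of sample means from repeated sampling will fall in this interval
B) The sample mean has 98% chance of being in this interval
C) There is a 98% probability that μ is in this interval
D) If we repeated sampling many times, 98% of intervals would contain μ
D

A) Wrong — coverage applies to intervals containing μ, not to future x̄ values.
B) Wrong — x̄ is observed and sits in the interval by construction.
C) Wrong — μ is fixed; the randomness lives in the interval, not in μ.
D) Correct — this is the frequentist long-run coverage interpretation.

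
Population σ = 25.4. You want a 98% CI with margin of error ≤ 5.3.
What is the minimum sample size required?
n ≥ 125

For margin E ≤ 5.3:
n ≥ (z* · σ / E)²
n ≥ (2.326 · 25.4 / 5.3)²
n ≥ 124.26

Minimum n = 125 (rounding up)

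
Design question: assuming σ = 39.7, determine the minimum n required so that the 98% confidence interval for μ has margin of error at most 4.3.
n ≥ 462

For margin E ≤ 4.3:
n ≥ (z* · σ / E)²
n ≥ (2.326 · 39.7 / 4.3)²
n ≥ 461.17

Minimum n = 462 (rounding up)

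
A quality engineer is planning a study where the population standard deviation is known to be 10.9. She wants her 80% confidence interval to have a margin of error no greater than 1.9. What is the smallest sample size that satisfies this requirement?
n ≥ 55

For margin E ≤ 1.9:
n ≥ (z* · σ / E)²
n ≥ (1.282 · 10.9 / 1.9)²
n ≥ 54.09

Minimum n = 55 (rounding up)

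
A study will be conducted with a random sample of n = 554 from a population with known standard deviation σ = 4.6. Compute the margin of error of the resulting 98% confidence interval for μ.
Margin of error = 0.45

Margin of error = z* · σ/√n
= 2.326 · 4.6/√554
= 2.326 · 4.6/23.5372
= 0.45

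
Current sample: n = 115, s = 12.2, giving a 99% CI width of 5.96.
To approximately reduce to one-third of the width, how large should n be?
n ≈ 1035

CI width ∝ 1/√n
To reduce width by factor 3, need √n to grow by 3 → need 3² = 9 times as many samples.

Current: n = 115, width = 5.96
New: n = 1035, width ≈ 1.96

Width reduced by factor of 5.96/1.96 = 3.04.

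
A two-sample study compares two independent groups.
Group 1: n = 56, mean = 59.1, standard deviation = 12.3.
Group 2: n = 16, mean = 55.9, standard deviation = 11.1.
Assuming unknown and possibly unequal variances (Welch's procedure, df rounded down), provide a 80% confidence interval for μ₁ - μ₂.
(-1.04, 7.44)

Difference: x̄₁ - x̄₂ = 3.20
SE = √(s₁²/n₁ + s₂²/n₂) = √(12.3²/56 + 11.1²/16) = 3.2252
df = 26.48 → 26 (Welch–Satterthwaite, rounded down)
t* = 1.315

CI: 3.20 ± 1.315 · 3.2252 = 3.20 ± 4.24 = (-1.04, 7.44)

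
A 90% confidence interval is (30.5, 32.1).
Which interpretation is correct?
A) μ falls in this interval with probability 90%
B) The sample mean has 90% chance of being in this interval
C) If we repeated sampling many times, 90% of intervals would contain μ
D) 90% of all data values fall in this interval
C

A) Wrong — μ is fixed; the randomness lives in the interval, not in μ.
B) Wrong — x̄ is observed and sits in the interval by construction.
C) Correct — this is the frequentist long-run coverage interpretation.
D) Wrong — a CI is about the parameter μ, not individual data values.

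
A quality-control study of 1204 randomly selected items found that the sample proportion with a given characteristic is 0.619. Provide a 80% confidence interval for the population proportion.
(0.601, 0.637)

Proportion CI:
SE = √(p̂(1-p̂)/n) = √(0.619 · 0.381 / 1204) = 0.01400

z* = 1.282
Margin = z* · SE = 1.282 · 0.01400 = 0.0179

CI: 0.619 ± 0.0179 = (0.601, 0.637)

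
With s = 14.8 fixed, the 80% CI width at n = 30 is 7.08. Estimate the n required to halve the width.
n ≈ 120

CI width ∝ 1/√n
To reduce width by factor 2, need √n to grow by 2 → need 2² = 4 times as many samples.

Current: n = 30, width = 7.08
New: n = 120, width ≈ 3.48

Width reduced by factor of 7.08/3.48 = 2.03.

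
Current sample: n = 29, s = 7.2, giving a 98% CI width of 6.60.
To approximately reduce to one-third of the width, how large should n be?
n ≈ 261

CI width ∝ 1/√n
To reduce width by factor 3, need √n to grow by 3 → need 3² = 9 times as many samples.

Current: n = 29, width = 6.60
New: n = 261, width ≈ 2.09

Width reduced by factor of 6.60/2.09 = 3.16.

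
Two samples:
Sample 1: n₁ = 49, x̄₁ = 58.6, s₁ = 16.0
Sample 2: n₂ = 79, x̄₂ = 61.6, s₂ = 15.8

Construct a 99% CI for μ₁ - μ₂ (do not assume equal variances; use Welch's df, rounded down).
(-10.60, 4.60)

Difference: x̄₁ - x̄₂ = -3.00
SE = √(s₁²/n₁ + s₂²/n₂) = √(16.0²/49 + 15.8²/79) = 2.8956
df = 100.91 → 100 (Welch–Satterthwaite, rounded down)
t* = 2.626

CI: -3.00 ± 2.626 · 2.8956 = -3.00 ± 7.60 = (-10.60, 4.60)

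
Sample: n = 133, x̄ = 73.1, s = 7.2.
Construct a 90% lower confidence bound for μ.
μ ≥ 72.30

Lower bound (one-sided):
t* = 1.288 (one-sided for 90%)
Lower bound = x̄ - t* · s/√n = 73.1 - 1.288 · 7.2/√133 = 72.30

We are 90% confident that μ ≥ 72.30.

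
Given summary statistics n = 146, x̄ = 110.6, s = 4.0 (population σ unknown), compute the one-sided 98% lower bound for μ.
μ ≥ 109.91

Lower bound (one-sided):
t* = 2.072 (one-sided for 98%)
Lower bound = x̄ - t* · s/√n = 110.6 - 2.072 · 4.0/√146 = 109.91

We are 98% confident that μ ≥ 109.91.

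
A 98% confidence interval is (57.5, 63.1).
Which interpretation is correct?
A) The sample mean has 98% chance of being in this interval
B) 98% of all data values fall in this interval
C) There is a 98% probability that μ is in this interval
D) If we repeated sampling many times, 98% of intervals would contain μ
D

A) Wrong — x̄ is observed and sits in the interval by construction.
B) Wrong — a CI is about the parameter μ, not individual data values.
C) Wrong — μ is fixed; the randomness lives in the interval, not in μ.
D) Correct — this is the frequentist long-run coverage interpretation.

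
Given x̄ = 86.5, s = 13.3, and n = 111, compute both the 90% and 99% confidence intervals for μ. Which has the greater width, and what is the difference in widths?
99% CI is wider by 2.43

df = 110
90% CI: t* = 1.659, (84.41, 88.59), width = 2 · t* · s/√n = 4.19
99% CI: t* = 2.621, (83.19, 89.81), width = 2 · t* · s/√n = 6.62

The 99% CI is wider by 6.62 - 4.19 = 2.43.
Higher confidence requires a wider interval.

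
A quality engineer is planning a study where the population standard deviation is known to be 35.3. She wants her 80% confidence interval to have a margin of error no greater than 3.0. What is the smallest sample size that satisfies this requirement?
n ≥ 228

For margin E ≤ 3.0:
n ≥ (z* · σ / E)²
n ≥ (1.282 · 35.3 / 3.0)²
n ≥ 227.55

Minimum n = 228 (rounding up)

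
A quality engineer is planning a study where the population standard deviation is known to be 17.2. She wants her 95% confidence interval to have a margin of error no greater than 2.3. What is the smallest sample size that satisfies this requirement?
n ≥ 215

For margin E ≤ 2.3:
n ≥ (z* · σ / E)²
n ≥ (1.960 · 17.2 / 2.3)²
n ≥ 214.84

Minimum n = 215 (rounding up)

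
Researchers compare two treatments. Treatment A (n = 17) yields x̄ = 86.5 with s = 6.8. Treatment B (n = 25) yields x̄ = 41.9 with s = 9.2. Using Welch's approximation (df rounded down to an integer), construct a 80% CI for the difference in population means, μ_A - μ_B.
(41.38, 47.82)

Difference: x̄₁ - x̄₂ = 44.60
SE = √(s₁²/n₁ + s₂²/n₂) = √(6.8²/17 + 9.2²/25) = 2.4710
df = 39.66 → 39 (Welch–Satterthwaite, rounded down)
t* = 1.304

CI: 44.60 ± 1.304 · 2.4710 = 44.60 ± 3.22 = (41.38, 47.82)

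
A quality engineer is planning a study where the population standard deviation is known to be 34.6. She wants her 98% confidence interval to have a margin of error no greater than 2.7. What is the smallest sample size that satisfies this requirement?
n ≥ 889

For margin E ≤ 2.7:
n ≥ (z* · σ / E)²
n ≥ (2.326 · 34.6 / 2.7)²
n ≥ 888.47

Minimum n = 889 (rounding up)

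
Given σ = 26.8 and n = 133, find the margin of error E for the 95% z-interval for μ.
Margin of error = 4.55

Margin of error = z* · σ/√n
= 1.960 · 26.8/√133
= 1.960 · 26.8/11.5326
= 4.55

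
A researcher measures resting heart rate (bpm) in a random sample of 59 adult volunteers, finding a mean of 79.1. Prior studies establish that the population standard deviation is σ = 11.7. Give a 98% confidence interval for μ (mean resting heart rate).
(75.56, 82.64)

z-interval (σ known):
z* = 2.326 for 98% confidence

Margin of error = z* · σ/√n = 2.326 · 11.7/√59 = 3.54

CI: (79.1 - 3.54, 79.1 + 3.54) = (75.56, 82.64)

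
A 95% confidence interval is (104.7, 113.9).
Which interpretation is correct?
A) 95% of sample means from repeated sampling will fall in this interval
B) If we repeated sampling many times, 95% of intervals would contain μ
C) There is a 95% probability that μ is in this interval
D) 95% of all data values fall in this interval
B

A) Wrong — coverage applies to intervals containing μ, not to future x̄ values.
B) Correct — this is the frequentist long-run coverage interpretation.
C) Wrong — μ is fixed; the randomness lives in the interval, not in μ.
D) Wrong — a CI is about the parameter μ, not individual data values.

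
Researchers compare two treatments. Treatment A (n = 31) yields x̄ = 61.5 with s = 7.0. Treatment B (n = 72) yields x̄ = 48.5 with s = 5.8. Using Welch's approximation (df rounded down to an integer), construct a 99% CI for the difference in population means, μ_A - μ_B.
(9.16, 16.84)

Difference: x̄₁ - x̄₂ = 13.00
SE = √(s₁²/n₁ + s₂²/n₂) = √(7.0²/31 + 5.8²/72) = 1.4310
df = 48.56 → 48 (Welch–Satterthwaite, rounded down)
t* = 2.682

CI: 13.00 ± 2.682 · 1.4310 = 13.00 ± 3.84 = (9.16, 16.84)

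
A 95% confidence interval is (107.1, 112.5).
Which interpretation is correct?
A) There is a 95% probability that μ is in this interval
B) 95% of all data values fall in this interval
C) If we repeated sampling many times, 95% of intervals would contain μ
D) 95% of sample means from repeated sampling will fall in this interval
C

A) Wrong — μ is fixed; the randomness lives in the interval, not in μ.
B) Wrong — a CI is about the parameter μ, not individual data values.
C) Correct — this is the frequentist long-run coverage interpretation.
D) Wrong — coverage applies to intervals containing μ, not to future x̄ values.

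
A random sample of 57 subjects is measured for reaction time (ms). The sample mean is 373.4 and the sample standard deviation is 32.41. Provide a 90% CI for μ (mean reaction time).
(366.22, 380.58)

t-interval (σ unknown):
df = n - 1 = 56
t* = 1.673 for 90% confidence

Margin of error = t* · s/√n = 1.673 · 32.41/√57 = 7.18

CI: (366.22, 380.58)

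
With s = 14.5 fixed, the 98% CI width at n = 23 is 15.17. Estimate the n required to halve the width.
n ≈ 92

CI width ∝ 1/√n
To reduce width by factor 2, need √n to grow by 2 → need 2² = 4 times as many samples.

Current: n = 23, width = 15.17
New: n = 92, width ≈ 7.16

Width reduced by factor of 15.17/7.16 = 2.12.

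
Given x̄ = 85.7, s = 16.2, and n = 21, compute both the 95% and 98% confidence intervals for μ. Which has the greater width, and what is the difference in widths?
98% CI is wider by 3.12

df = 20
95% CI: t* = 2.086, (78.33, 93.07), width = 2 · t* · s/√n = 14.75
98% CI: t* = 2.528, (76.76, 94.64), width = 2 · t* · s/√n = 17.87

The 98% CI is wider by 17.87 - 14.75 = 3.12.
Higher confidence requires a wider interval.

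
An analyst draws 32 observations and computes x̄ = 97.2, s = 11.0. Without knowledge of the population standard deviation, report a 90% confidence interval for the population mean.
(93.90, 100.50)

t-interval (σ unknown):
df = n - 1 = 31
t* = 1.696 for 90% confidence

Margin of error = t* · s/√n = 1.696 · 11.0/√32 = 3.30

CI: (93.90, 100.50)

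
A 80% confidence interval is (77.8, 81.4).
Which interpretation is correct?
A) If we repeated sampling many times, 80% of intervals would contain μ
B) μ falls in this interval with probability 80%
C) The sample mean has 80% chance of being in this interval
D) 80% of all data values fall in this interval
A

A) Correct — this is the frequentist long-run coverage interpretation.
B) Wrong — μ is fixed; the randomness lives in the interval, not in μ.
C) Wrong — x̄ is observed and sits in the interval by construction.
D) Wrong — a CI is about the parameter μ, not individual data values.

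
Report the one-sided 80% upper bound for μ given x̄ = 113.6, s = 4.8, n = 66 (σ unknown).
μ ≤ 114.10

Upper bound (one-sided):
t* = 0.847 (one-sided for 80%)
Upper bound = x̄ + t* · s/√n = 113.6 + 0.847 · 4.8/√66 = 114.10

We are 80% confident that μ ≤ 114.10.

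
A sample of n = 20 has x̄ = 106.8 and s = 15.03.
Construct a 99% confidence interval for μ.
(97.18, 116.42)

t-interval (σ unknown):
df = n - 1 = 19
t* = 2.861 for 99% confidence

Margin of error = t* · s/√n = 2.861 · 15.03/√20 = 9.62

CI: (97.18, 116.42)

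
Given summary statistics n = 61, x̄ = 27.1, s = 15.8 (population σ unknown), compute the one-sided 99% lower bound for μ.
μ ≥ 22.27

Lower bound (one-sided):
t* = 2.390 (one-sided for 99%)
Lower bound = x̄ - t* · s/√n = 27.1 - 2.390 · 15.8/√61 = 22.27

We are 99% confident that μ ≥ 22.27.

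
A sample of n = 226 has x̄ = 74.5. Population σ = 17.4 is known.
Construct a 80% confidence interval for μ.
(73.02, 75.98)

z-interval (σ known):
z* = 1.282 for 80% confidence

Margin of error = z* · σ/√n = 1.282 · 17.4/√226 = 1.48

CI: (74.5 - 1.48, 74.5 + 1.48) = (73.02, 75.98)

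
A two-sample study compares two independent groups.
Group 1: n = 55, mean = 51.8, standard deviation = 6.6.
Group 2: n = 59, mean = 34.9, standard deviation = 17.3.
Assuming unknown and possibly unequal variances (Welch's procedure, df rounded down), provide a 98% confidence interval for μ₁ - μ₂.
(11.14, 22.66)

Difference: x̄₁ - x̄₂ = 16.90
SE = √(s₁²/n₁ + s₂²/n₂) = √(6.6²/55 + 17.3²/59) = 2.4217
df = 75.55 → 75 (Welch–Satterthwaite, rounded down)
t* = 2.377

CI: 16.90 ± 2.377 · 2.4217 = 16.90 ± 5.76 = (11.14, 22.66)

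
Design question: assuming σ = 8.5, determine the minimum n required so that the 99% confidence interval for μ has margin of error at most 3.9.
n ≥ 32

For margin E ≤ 3.9:
n ≥ (z* · σ / E)²
n ≥ (2.576 · 8.5 / 3.9)²
n ≥ 31.52

Minimum n = 32 (rounding up)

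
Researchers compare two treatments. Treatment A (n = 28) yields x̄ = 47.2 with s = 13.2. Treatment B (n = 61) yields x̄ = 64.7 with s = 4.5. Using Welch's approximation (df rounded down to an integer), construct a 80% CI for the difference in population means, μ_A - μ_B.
(-20.86, -14.14)

Difference: x̄₁ - x̄₂ = -17.50
SE = √(s₁²/n₁ + s₂²/n₂) = √(13.2²/28 + 4.5²/61) = 2.5602
df = 29.92 → 29 (Welch–Satterthwaite, rounded down)
t* = 1.311

CI: -17.50 ± 1.311 · 2.5602 = -17.50 ± 3.36 = (-20.86, -14.14)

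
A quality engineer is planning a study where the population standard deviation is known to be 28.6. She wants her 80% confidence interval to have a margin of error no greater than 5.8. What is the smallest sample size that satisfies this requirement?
n ≥ 40

For margin E ≤ 5.8:
n ≥ (z* · σ / E)²
n ≥ (1.282 · 28.6 / 5.8)²
n ≥ 39.96

Minimum n = 40 (rounding up)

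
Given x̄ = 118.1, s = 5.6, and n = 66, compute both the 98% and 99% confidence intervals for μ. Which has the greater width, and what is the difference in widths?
99% CI is wider by 0.37

df = 65
98% CI: t* = 2.385, (116.46, 119.74), width = 2 · t* · s/√n = 3.29
99% CI: t* = 2.654, (116.27, 119.93), width = 2 · t* · s/√n = 3.66

The 99% CI is wider by 3.66 - 3.29 = 0.37.
Higher confidence requires a wider interval.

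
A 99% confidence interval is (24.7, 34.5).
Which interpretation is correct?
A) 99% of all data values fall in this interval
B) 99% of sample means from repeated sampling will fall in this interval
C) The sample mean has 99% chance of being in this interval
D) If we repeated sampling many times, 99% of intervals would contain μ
D

A) Wrong — a CI is about the parameter μ, not individual data values.
B) Wrong — coverage applies to intervals containing μ, not to future x̄ values.
C) Wrong — x̄ is observed and sits in the interval by construction.
D) Correct — this is the frequentist long-run coverage interpretation.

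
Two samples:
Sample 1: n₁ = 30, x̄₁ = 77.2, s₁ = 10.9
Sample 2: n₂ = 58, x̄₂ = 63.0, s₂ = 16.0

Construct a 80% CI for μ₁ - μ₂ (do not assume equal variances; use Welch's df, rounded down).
(10.46, 17.94)

Difference: x̄₁ - x̄₂ = 14.20
SE = √(s₁²/n₁ + s₂²/n₂) = √(10.9²/30 + 16.0²/58) = 2.8938
df = 79.45 → 79 (Welch–Satterthwaite, rounded down)
t* = 1.292

CI: 14.20 ± 1.292 · 2.8938 = 14.20 ± 3.74 = (10.46, 17.94)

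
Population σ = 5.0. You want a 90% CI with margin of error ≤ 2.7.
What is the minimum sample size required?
n ≥ 10

For margin E ≤ 2.7:
n ≥ (z* · σ / E)²
n ≥ (1.645 · 5.0 / 2.7)²
n ≥ 9.28

Minimum n = 10 (rounding up)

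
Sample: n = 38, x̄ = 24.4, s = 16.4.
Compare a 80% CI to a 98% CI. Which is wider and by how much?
98% CI is wider by 6.00

df = 37
80% CI: t* = 1.305, (20.93, 27.87), width = 2 · t* · s/√n = 6.94
98% CI: t* = 2.431, (17.93, 30.87), width = 2 · t* · s/√n = 12.94

The 98% CI is wider by 12.94 - 6.94 = 6.00.
Higher confidence requires a wider interval.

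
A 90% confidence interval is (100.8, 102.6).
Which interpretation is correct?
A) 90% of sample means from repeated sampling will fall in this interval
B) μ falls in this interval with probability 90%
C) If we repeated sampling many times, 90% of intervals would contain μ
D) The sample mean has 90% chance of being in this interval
C

A) Wrong — coverage applies to intervals containing μ, not to future x̄ values.
B) Wrong — μ is fixed; the randomness lives in the interval, not in μ.
C) Correct — this is the frequentist long-run coverage interpretation.
D) Wrong — x̄ is observed and sits in the interval by construction.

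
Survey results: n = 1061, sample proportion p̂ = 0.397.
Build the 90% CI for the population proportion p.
(0.372, 0.422)

Proportion CI:
SE = √(p̂(1-p̂)/n) = √(0.397 · 0.603 / 1061) = 0.01502

z* = 1.645
Margin = z* · SE = 1.645 · 0.01502 = 0.0247

CI: 0.397 ± 0.0247 = (0.372, 0.422)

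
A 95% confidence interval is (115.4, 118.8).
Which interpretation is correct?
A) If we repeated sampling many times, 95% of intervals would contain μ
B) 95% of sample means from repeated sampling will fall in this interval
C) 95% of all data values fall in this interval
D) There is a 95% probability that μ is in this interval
A

A) Correct — this is the frequentist long-run coverage interpretation.
B) Wrong — coverage applies to intervals containing μ, not to future x̄ values.
C) Wrong — a CI is about the parameter μ, not individual data values.
D) Wrong — μ is fixed; the randomness lives in the interval, not in μ.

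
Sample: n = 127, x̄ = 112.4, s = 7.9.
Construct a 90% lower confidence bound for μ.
μ ≥ 111.50

Lower bound (one-sided):
t* = 1.288 (one-sided for 90%)
Lower bound = x̄ - t* · s/√n = 112.4 - 1.288 · 7.9/√127 = 111.50

We are 90% confident that μ ≥ 111.50.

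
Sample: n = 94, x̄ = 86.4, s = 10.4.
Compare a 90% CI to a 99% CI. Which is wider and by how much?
99% CI is wider by 2.08

df = 93
90% CI: t* = 1.661, (84.62, 88.18), width = 2 · t* · s/√n = 3.56
99% CI: t* = 2.630, (83.58, 89.22), width = 2 · t* · s/√n = 5.64

The 99% CI is wider by 5.64 - 3.56 = 2.08.
Higher confidence requires a wider interval.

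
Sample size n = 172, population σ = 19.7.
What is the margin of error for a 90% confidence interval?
Margin of error = 2.47

Margin of error = z* · σ/√n
= 1.645 · 19.7/√172
= 1.645 · 19.7/13.1149
= 2.47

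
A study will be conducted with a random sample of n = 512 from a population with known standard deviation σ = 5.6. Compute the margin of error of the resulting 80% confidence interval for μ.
Margin of error = 0.32

Margin of error = z* · σ/√n
= 1.282 · 5.6/√512
= 1.282 · 5.6/22.6274
= 0.32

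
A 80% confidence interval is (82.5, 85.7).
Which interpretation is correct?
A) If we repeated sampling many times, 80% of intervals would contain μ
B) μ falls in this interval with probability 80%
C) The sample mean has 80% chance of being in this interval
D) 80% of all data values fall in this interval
A

A) Correct — this is the frequentist long-run coverage interpretation.
B) Wrong — μ is fixed; the randomness lives in the interval, not in μ.
C) Wrong — x̄ is observed and sits in the interval by construction.
D) Wrong — a CI is about the parameter μ, not individual data values.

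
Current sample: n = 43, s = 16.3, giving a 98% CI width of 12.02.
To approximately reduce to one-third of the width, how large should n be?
n ≈ 387

CI width ∝ 1/√n
To reduce width by factor 3, need √n to grow by 3 → need 3² = 9 times as many samples.

Current: n = 43, width = 12.02
New: n = 387, width ≈ 3.87

Width reduced by factor of 12.02/3.87 = 3.11.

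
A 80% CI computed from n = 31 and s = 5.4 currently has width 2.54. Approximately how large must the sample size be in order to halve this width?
n ≈ 124

CI width ∝ 1/√n
To reduce width by factor 2, need √n to grow by 2 → need 2² = 4 times as many samples.

Current: n = 31, width = 2.54
New: n = 124, width ≈ 1.25

Width reduced by factor of 2.54/1.25 = 2.03.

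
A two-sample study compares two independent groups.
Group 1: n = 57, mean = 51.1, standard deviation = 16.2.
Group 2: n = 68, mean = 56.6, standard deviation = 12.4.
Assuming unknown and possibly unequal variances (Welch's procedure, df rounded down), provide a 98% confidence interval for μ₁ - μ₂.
(-11.69, 0.69)

Difference: x̄₁ - x̄₂ = -5.50
SE = √(s₁²/n₁ + s₂²/n₂) = √(16.2²/57 + 12.4²/68) = 2.6202
df = 103.62 → 103 (Welch–Satterthwaite, rounded down)
t* = 2.363

CI: -5.50 ± 2.363 · 2.6202 = -5.50 ± 6.19 = (-11.69, 0.69)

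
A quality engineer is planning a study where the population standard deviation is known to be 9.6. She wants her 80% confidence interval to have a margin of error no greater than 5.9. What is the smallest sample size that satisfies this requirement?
n ≥ 5

For margin E ≤ 5.9:
n ≥ (z* · σ / E)²
n ≥ (1.282 · 9.6 / 5.9)²
n ≥ 4.35

Minimum n = 5 (rounding up)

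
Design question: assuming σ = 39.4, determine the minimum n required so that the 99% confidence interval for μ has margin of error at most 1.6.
n ≥ 4024

For margin E ≤ 1.6:
n ≥ (z* · σ / E)²
n ≥ (2.576 · 39.4 / 1.6)²
n ≥ 4023.87

Minimum n = 4024 (rounding up)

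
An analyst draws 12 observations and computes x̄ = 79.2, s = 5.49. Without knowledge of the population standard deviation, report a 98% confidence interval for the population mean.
(74.89, 83.51)

t-interval (σ unknown):
df = n - 1 = 11
t* = 2.718 for 98% confidence

Margin of error = t* · s/√n = 2.718 · 5.49/√12 = 4.31

CI: (74.89, 83.51)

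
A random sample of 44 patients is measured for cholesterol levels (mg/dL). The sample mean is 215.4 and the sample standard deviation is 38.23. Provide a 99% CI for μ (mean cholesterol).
(199.87, 230.93)

t-interval (σ unknown):
df = n - 1 = 43
t* = 2.695 for 99% confidence

Margin of error = t* · s/√n = 2.695 · 38.23/√44 = 15.53

CI: (199.87, 230.93)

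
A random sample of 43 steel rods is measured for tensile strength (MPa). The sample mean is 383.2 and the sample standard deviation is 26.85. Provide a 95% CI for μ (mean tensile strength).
(374.94, 391.46)

t-interval (σ unknown):
df = n - 1 = 42
t* = 2.018 for 95% confidence

Margin of error = t* · s/√n = 2.018 · 26.85/√43 = 8.26

CI: (374.94, 391.46)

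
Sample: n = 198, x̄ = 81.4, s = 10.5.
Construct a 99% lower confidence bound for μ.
μ ≥ 79.65

Lower bound (one-sided):
t* = 2.345 (one-sided for 99%)
Lower bound = x̄ - t* · s/√n = 81.4 - 2.345 · 10.5/√198 = 79.65

We are 99% confident that μ ≥ 79.65.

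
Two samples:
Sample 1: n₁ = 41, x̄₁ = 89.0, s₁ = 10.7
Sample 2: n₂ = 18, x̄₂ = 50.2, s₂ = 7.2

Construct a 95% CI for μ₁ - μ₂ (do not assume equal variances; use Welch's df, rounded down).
(34.01, 43.59)

Difference: x̄₁ - x̄₂ = 38.80
SE = √(s₁²/n₁ + s₂²/n₂) = √(10.7²/41 + 7.2²/18) = 2.3817
df = 47.12 → 47 (Welch–Satterthwaite, rounded down)
t* = 2.012

CI: 38.80 ± 2.012 · 2.3817 = 38.80 ± 4.79 = (34.01, 43.59)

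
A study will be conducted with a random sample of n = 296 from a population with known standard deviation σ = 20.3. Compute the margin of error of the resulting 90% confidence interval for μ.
Margin of error = 1.94

Margin of error = z* · σ/√n
= 1.645 · 20.3/√296
= 1.645 · 20.3/17.2047
= 1.94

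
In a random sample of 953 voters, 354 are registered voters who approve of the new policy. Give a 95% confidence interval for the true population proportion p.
(0.341, 0.402)

Proportion CI:
p̂ = 354/953 = 0.37146
SE = √(p̂(1-p̂)/n) = √(0.37146 · 0.62854 / 953) = 0.01565

z* = 1.960
Margin = z* · SE = 1.960 · 0.01565 = 0.0307

CI: 0.37146 ± 0.0307 = (0.341, 0.402)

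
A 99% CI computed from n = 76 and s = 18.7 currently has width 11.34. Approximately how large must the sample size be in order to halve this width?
n ≈ 304

CI width ∝ 1/√n
To reduce width by factor 2, need √n to grow by 2 → need 2² = 4 times as many samples.

Current: n = 76, width = 11.34
New: n = 304, width ≈ 5.56

Width reduced by factor of 11.34/5.56 = 2.04.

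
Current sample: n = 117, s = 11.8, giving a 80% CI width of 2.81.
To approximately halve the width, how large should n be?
n ≈ 468

CI width ∝ 1/√n
To reduce width by factor 2, need √n to grow by 2 → need 2² = 4 times as many samples.

Current: n = 117, width = 2.81
New: n = 468, width ≈ 1.40

Width reduced by factor of 2.81/1.40 = 2.01.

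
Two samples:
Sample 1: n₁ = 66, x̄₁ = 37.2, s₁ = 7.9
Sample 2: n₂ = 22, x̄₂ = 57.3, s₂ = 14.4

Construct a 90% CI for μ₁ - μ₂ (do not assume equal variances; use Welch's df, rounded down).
(-25.60, -14.60)

Difference: x̄₁ - x̄₂ = -20.10
SE = √(s₁²/n₁ + s₂²/n₂) = √(7.9²/66 + 14.4²/22) = 3.2204
df = 25.34 → 25 (Welch–Satterthwaite, rounded down)
t* = 1.708

CI: -20.10 ± 1.708 · 3.2204 = -20.10 ± 5.50 = (-25.60, -14.60)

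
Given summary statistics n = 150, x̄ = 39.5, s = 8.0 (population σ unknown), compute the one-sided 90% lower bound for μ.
μ ≥ 38.66

Lower bound (one-sided):
t* = 1.287 (one-sided for 90%)
Lower bound = x̄ - t* · s/√n = 39.5 - 1.287 · 8.0/√150 = 38.66

We are 90% confident that μ ≥ 38.66.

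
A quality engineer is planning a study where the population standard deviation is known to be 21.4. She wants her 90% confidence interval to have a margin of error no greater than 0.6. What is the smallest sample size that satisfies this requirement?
n ≥ 3443

For margin E ≤ 0.6:
n ≥ (z* · σ / E)²
n ≥ (1.645 · 21.4 / 0.6)²
n ≥ 3442.36

Minimum n = 3443 (rounding up)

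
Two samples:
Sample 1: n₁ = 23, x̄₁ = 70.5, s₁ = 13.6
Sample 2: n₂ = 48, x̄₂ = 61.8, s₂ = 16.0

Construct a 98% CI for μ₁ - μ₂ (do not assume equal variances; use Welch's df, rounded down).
(-0.09, 17.49)

Difference: x̄₁ - x̄₂ = 8.70
SE = √(s₁²/n₁ + s₂²/n₂) = √(13.6²/23 + 16.0²/48) = 3.6572
df = 50.47 → 50 (Welch–Satterthwaite, rounded down)
t* = 2.403

CI: 8.70 ± 2.403 · 3.6572 = 8.70 ± 8.79 = (-0.09, 17.49)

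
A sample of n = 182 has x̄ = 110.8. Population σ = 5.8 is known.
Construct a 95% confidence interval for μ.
(109.96, 111.64)

z-interval (σ known):
z* = 1.960 for 95% confidence

Margin of error = z* · σ/√n = 1.960 · 5.8/√182 = 0.84

CI: (110.8 - 0.84, 110.8 + 0.84) = (109.96, 111.64)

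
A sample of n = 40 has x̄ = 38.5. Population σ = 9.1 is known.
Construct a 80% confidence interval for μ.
(36.66, 40.34)

z-interval (σ known):
z* = 1.282 for 80% confidence

Margin of error = z* · σ/√n = 1.282 · 9.1/√40 = 1.84

CI: (38.5 - 1.84, 38.5 + 1.84) = (36.66, 40.34)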